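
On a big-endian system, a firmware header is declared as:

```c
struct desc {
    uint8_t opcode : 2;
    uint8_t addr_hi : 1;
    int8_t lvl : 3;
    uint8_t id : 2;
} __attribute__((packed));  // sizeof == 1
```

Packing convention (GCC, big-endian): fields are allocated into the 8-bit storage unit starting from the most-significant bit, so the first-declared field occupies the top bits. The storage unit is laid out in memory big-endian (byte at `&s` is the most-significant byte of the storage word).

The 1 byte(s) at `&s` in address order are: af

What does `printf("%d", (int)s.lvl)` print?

3

[0]=0xaf (big-endian) → word 0xaf
opcode [6+:2] = (word>>6) & 0x3 = 2
addr_hi [5+:1] = (word>>5) & 0x1 = 1
lvl [2+:3] = (word>>2) & 0x7 = 3  ←
id [0+:2] = (word>>0) & 0x3 = 3
lvl signed 3b, MSB=0: value = 3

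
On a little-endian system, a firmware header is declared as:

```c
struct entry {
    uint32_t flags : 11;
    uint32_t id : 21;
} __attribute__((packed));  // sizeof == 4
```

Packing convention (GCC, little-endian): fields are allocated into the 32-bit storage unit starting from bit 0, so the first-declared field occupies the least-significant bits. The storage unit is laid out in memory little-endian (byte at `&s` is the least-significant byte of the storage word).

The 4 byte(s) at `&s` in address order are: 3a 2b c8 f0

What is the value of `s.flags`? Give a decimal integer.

826

[0]=0x3a [1]=0x2b [2]=0xc8 [3]=0xf0 (little-endian) → word 0xf0c82b3a
flags [0+:11] = (word>>0) & 0x7ff = 826  ←
id [11+:21] = (word>>11) & 0x1fffff = 1972485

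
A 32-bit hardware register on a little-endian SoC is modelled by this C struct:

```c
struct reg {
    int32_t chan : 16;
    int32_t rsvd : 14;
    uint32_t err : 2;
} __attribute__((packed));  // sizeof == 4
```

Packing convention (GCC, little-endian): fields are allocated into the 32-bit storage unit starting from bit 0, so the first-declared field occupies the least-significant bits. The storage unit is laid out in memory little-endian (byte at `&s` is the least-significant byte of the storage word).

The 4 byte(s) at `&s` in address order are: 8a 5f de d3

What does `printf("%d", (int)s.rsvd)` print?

[0]=0x8a [1]=0x5f [2]=0xde [3]=0xd3 (little-endian) → word 0xd3de5f8a
chan [0+:16] = (word>>0) & 0xffff = 24458
rsvd [16+:14] = (word>>16) & 0x3fff = 5086  ←
err [30+:2] = (word>>30) & 0x3 = 3
rsvd signed 14b, MSB=0: value = 5086

5086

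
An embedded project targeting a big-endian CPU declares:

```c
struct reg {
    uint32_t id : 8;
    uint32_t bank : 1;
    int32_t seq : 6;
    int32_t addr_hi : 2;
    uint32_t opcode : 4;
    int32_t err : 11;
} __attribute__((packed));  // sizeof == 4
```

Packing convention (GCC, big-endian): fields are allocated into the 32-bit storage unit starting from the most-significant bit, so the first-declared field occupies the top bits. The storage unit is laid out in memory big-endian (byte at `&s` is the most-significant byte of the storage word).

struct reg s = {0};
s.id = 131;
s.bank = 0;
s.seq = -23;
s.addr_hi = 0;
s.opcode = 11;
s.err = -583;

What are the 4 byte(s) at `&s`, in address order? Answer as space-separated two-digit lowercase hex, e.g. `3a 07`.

83 52 5d b9

[24+:8] id=131 & 0xff = 0x83; word=0x83000000
[23+:1] bank=0 & 0x1 = 0x0; word=0x83000000
[17+:6] seq=-23 & 0x3f = 0x29; word=0x83520000
[15+:2] addr_hi=0 & 0x3 = 0x0; word=0x83520000
[11+:4] opcode=11 & 0xf = 0xb; word=0x83525800
[0+:11] err=-583 & 0x7ff = 0x5b9; word=0x83525db9
word = 0x83525db9 → big-endian bytes:
  [0]=0x83  [1]=0x52  [2]=0x5d  [3]=0xb9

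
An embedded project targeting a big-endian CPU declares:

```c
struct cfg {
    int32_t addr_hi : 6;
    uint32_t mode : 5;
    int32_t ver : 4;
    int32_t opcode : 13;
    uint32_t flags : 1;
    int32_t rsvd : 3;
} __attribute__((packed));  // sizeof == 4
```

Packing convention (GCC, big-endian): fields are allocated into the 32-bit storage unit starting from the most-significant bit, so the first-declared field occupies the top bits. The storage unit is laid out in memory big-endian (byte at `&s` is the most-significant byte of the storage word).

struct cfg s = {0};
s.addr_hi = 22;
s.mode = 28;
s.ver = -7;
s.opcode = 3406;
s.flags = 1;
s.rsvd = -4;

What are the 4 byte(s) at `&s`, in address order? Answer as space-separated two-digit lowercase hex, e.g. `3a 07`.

addr_hi:6 = 22 → 0x16 << 26 → word 0x58000000
mode:5 = 28 → 0x1c << 21 → word 0x5b800000
ver:4 = -7 → 0x9 << 17 → word 0x5b920000
opcode:13 = 3406 → 0xd4e << 4 → word 0x5b92d4e0
flags:1 = 1 → 0x1 << 3 → word 0x5b92d4e8
rsvd:3 = -4 → 0x4 << 0 → word 0x5b92d4ec
word = 0x5b92d4ec → big-endian bytes:
  [0]=0x5b  [1]=0x92  [2]=0xd4  [3]=0xec

5b 92 d4 ec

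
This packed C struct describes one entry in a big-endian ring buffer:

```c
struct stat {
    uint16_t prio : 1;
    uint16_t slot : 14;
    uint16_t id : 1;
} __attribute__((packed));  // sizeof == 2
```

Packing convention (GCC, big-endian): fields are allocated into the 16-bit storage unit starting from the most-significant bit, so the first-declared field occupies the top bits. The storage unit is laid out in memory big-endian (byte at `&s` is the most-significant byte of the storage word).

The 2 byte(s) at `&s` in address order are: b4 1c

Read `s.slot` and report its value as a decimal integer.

6670

[0]=0xb4 [1]=0x1c (big-endian) → word 0xb41c
prio [15+:1] = (word>>15) & 0x1 = 1
slot [1+:14] = (word>>1) & 0x3fff = 6670  ←
id [0+:1] = (word>>0) & 0x1 = 0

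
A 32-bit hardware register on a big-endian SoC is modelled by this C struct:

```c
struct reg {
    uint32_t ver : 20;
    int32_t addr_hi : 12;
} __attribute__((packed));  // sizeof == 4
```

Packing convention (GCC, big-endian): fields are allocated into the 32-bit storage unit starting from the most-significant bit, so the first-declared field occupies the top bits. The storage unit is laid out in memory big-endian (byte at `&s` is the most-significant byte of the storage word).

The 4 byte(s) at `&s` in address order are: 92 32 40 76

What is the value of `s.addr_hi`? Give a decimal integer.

118

[0]=0x92 [1]=0x32 [2]=0x40 [3]=0x76 (big-endian) → word 0x92324076
ver:20 @ bit 12 → (0x92324076>>12)&0xfffff = 0x92324
addr_hi:12 @ bit 0 → (0x92324076>>0)&0xfff = 0x76  ←
addr_hi signed 12b, MSB=0: value = 118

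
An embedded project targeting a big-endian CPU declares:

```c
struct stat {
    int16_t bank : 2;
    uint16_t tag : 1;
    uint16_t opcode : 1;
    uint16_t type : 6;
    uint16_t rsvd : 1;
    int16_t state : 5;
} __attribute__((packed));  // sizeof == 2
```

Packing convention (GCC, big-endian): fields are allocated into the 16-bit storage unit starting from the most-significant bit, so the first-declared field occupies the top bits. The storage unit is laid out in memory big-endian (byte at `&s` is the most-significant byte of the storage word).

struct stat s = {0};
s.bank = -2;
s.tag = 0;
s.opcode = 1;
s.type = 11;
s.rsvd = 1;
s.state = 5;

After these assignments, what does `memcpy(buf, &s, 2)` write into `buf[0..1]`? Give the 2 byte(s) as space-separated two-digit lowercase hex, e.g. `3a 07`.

92 e5

[14+:2] bank=-2 & 0x3 = 0x2; word=0x8000
[13+:1] tag=0 & 0x1 = 0x0; word=0x8000
[12+:1] opcode=1 & 0x1 = 0x1; word=0x9000
[6+:6] type=11 & 0x3f = 0xb; word=0x92c0
[5+:1] rsvd=1 & 0x1 = 0x1; word=0x92e0
[0+:5] state=5 & 0x1f = 0x5; word=0x92e5
word = 0x92e5 → big-endian bytes:
  [0]=0x92  [1]=0xe5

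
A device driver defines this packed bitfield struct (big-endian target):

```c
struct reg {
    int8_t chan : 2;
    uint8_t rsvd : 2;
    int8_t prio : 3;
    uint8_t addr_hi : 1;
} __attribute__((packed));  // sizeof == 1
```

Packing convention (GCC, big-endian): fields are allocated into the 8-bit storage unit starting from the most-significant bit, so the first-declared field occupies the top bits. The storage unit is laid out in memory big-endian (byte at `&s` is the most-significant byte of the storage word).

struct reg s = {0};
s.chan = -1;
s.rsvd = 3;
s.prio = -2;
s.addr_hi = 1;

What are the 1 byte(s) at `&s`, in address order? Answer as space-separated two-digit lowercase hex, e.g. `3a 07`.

fd

[6+:2] chan=-1 & 0x3 = 0x3; word=0xc0
[4+:2] rsvd=3 & 0x3 = 0x3; word=0xf0
[1+:3] prio=-2 & 0x7 = 0x6; word=0xfc
[0+:1] addr_hi=1 & 0x1 = 0x1; word=0xfd
word = 0xfd → big-endian bytes:
  [0]=0xfd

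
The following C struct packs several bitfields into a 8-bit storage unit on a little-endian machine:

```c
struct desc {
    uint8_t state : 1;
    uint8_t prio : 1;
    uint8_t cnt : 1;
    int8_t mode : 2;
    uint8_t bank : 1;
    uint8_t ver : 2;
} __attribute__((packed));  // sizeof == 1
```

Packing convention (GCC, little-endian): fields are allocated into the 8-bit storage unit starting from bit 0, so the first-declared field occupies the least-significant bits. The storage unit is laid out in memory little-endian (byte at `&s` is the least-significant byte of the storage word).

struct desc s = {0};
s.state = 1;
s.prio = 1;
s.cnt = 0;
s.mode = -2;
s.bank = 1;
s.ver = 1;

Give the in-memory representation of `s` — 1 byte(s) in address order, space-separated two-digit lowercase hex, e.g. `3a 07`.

state (1b) val=1 bits=0x1 at bit 0: 0x01
prio (1b) val=1 bits=0x1 at bit 1: 0x03
cnt (1b) val=0 bits=0x0 at bit 2: 0x03
mode (2b) val=-2 bits=0x2 at bit 3: 0x13
bank (1b) val=1 bits=0x1 at bit 5: 0x33
ver (2b) val=1 bits=0x1 at bit 6: 0x73
word = 0x73 → little-endian bytes:
  [0]=0x73

73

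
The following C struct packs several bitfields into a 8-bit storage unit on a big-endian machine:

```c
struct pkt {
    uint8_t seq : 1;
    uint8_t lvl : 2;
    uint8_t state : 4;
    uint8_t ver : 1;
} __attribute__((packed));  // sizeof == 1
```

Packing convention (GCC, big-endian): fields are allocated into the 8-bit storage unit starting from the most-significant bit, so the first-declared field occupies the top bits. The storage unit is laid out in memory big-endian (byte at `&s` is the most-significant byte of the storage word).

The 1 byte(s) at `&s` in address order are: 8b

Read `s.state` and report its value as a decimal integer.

[0]=0x8b (big-endian) → word 0x8b
seq [7+:1] = (word>>7) & 0x1 = 1
lvl [5+:2] = (word>>5) & 0x3 = 0
state [1+:4] = (word>>1) & 0xf = 5  ←
ver [0+:1] = (word>>0) & 0x1 = 1

5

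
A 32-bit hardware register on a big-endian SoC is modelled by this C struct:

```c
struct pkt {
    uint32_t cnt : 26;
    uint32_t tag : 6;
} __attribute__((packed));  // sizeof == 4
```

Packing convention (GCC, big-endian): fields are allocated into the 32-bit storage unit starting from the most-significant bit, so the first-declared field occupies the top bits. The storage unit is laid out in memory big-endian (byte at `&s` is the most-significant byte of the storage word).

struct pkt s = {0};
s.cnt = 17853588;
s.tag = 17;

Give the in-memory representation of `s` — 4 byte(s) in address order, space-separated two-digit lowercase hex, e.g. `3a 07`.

44 1b 25 11

[6+:26] cnt=17853588 & 0x3ffffff = 0x1106c94; word=0x441b2500
[0+:6] tag=17 & 0x3f = 0x11; word=0x441b2511
word = 0x441b2511 → big-endian bytes:
  [0]=0x44  [1]=0x1b  [2]=0x25  [3]=0x11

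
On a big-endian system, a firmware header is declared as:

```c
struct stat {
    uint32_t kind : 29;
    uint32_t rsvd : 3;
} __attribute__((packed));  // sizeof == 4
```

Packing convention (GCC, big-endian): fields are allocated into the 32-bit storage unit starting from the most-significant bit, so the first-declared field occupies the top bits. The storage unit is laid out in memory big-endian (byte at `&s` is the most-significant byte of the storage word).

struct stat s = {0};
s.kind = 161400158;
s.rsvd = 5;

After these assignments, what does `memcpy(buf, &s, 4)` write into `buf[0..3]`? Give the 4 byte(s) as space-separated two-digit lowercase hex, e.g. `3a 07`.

[3+:29] kind=161400158 & 0x1fffffff = 0x99ec55e; word=0x4cf62af0
[0+:3] rsvd=5 & 0x7 = 0x5; word=0x4cf62af5
word = 0x4cf62af5 → big-endian bytes:
  [0]=0x4c  [1]=0xf6  [2]=0x2a  [3]=0xf5

4c f6 2a f5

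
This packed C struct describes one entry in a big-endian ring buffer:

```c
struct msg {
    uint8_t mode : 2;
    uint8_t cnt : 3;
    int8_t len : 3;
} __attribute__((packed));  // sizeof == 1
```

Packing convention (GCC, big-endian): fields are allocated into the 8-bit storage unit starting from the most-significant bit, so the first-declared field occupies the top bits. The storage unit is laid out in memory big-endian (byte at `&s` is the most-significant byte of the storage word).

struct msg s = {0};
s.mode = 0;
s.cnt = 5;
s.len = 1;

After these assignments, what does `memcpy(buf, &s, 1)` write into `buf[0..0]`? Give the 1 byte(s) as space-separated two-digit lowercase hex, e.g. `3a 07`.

29

mode:2 = 0 → 0x0 << 6 → word 0x00
cnt:3 = 5 → 0x5 << 3 → word 0x28
len:3 = 1 → 0x1 << 0 → word 0x29
word = 0x29 → big-endian bytes:
  [0]=0x29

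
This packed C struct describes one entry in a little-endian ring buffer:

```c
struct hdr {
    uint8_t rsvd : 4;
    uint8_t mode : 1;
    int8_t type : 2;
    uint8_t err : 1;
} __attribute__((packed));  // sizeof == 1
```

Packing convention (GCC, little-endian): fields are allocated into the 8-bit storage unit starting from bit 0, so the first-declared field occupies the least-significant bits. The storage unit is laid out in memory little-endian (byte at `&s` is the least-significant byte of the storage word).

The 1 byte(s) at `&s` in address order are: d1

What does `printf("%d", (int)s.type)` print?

[0]=0xd1 (little-endian) → word 0xd1
rsvd:4 @ bit 0 → (0xd1>>0)&0xf = 0x1
mode:1 @ bit 4 → (0xd1>>4)&0x1 = 0x1
type:2 @ bit 5 → (0xd1>>5)&0x3 = 0x2  ←
err:1 @ bit 7 → (0xd1>>7)&0x1 = 0x1
type signed 2b, MSB=1: 2 - 4 = -2

-2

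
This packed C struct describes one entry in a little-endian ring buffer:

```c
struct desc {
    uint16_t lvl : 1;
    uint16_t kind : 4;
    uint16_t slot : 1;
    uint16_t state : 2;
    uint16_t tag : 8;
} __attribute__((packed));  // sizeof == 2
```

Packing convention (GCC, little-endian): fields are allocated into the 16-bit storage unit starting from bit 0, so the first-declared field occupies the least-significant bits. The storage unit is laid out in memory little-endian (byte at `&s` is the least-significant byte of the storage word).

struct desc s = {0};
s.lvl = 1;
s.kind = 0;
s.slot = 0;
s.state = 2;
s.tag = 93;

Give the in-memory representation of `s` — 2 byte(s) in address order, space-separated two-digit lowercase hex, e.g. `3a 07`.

81 5d

lvl (1b) val=1 bits=0x1 at bit 0: 0x0001
kind (4b) val=0 bits=0x0 at bit 1: 0x0001
slot (1b) val=0 bits=0x0 at bit 5: 0x0001
state (2b) val=2 bits=0x2 at bit 6: 0x0081
tag (8b) val=93 bits=0x5d at bit 8: 0x5d81
word = 0x5d81 → little-endian bytes:
  [0]=0x81  [1]=0x5d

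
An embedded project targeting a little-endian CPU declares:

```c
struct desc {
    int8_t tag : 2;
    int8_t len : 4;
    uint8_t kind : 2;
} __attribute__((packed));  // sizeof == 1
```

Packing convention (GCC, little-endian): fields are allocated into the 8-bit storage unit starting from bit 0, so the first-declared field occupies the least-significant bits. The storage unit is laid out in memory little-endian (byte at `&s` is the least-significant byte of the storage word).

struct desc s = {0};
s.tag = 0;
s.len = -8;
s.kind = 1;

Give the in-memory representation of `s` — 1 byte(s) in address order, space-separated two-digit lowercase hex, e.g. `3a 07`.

60

tag:2 = 0 → 0x0 << 0 → word 0x00
len:4 = -8 → 0x8 << 2 → word 0x20
kind:2 = 1 → 0x1 << 6 → word 0x60
word = 0x60 → little-endian bytes:
  [0]=0x60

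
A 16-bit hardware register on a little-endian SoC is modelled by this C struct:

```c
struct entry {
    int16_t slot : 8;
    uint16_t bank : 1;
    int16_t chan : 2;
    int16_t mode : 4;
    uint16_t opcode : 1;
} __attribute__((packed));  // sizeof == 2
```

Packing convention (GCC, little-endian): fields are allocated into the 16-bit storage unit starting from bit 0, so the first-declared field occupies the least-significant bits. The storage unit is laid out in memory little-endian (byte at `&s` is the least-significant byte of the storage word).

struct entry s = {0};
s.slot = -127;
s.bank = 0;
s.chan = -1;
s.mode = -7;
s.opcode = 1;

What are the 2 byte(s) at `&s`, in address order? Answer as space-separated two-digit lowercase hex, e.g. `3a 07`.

81 ce

slot (8b) val=-127 bits=0x81 at bit 0: 0x0081
bank (1b) val=0 bits=0x0 at bit 8: 0x0081
chan (2b) val=-1 bits=0x3 at bit 9: 0x0681
mode (4b) val=-7 bits=0x9 at bit 11: 0x4e81
opcode (1b) val=1 bits=0x1 at bit 15: 0xce81
word = 0xce81 → little-endian bytes:
  [0]=0x81  [1]=0xce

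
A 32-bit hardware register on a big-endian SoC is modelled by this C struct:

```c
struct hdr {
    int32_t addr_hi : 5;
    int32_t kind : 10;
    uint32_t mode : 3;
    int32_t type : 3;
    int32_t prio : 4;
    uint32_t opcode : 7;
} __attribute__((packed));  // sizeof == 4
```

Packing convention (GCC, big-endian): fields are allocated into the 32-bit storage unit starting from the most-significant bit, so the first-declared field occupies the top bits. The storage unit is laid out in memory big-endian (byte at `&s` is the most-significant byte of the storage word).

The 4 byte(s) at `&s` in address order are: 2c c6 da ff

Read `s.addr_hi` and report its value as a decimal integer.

[0]=0x2c [1]=0xc6 [2]=0xda [3]=0xff (big-endian) → word 0x2cc6daff
addr_hi [27+:5] = (word>>27) & 0x1f = 5  ←
kind [17+:10] = (word>>17) & 0x3ff = 611
mode [14+:3] = (word>>14) & 0x7 = 3
type [11+:3] = (word>>11) & 0x7 = 3
prio [7+:4] = (word>>7) & 0xf = 5
opcode [0+:7] = (word>>0) & 0x7f = 127
addr_hi signed 5b, MSB=0: value = 5

5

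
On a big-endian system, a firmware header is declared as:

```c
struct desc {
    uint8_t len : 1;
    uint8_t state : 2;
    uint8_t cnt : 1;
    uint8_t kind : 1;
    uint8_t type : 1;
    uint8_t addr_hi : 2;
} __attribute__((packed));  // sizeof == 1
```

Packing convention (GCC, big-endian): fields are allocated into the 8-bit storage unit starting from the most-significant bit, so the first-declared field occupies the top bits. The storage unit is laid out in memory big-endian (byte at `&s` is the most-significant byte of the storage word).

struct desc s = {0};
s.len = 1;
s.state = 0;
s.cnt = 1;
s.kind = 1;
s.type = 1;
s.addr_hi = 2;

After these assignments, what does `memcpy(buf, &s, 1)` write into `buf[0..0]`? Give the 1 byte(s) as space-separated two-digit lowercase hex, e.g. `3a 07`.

9e

len:1 = 1 → 0x1 << 7 → word 0x80
state:2 = 0 → 0x0 << 5 → word 0x80
cnt:1 = 1 → 0x1 << 4 → word 0x90
kind:1 = 1 → 0x1 << 3 → word 0x98
type:1 = 1 → 0x1 << 2 → word 0x9c
addr_hi:2 = 2 → 0x2 << 0 → word 0x9e
word = 0x9e → big-endian bytes:
  [0]=0x9e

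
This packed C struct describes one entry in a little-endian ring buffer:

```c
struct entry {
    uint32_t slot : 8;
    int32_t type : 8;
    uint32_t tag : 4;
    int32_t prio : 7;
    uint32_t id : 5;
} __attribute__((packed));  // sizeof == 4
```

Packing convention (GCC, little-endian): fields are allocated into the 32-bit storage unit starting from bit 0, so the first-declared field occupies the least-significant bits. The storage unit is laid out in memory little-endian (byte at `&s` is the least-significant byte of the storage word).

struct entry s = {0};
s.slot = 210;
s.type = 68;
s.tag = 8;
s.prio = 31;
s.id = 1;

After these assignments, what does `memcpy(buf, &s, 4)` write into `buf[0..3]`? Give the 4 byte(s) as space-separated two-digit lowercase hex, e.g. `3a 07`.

[0+:8] slot=210 & 0xff = 0xd2; word=0x000000d2
[8+:8] type=68 & 0xff = 0x44; word=0x000044d2
[16+:4] tag=8 & 0xf = 0x8; word=0x000844d2
[20+:7] prio=31 & 0x7f = 0x1f; word=0x01f844d2
[27+:5] id=1 & 0x1f = 0x1; word=0x09f844d2
word = 0x09f844d2 → little-endian bytes:
  [0]=0xd2  [1]=0x44  [2]=0xf8  [3]=0x09

d2 44 f8 09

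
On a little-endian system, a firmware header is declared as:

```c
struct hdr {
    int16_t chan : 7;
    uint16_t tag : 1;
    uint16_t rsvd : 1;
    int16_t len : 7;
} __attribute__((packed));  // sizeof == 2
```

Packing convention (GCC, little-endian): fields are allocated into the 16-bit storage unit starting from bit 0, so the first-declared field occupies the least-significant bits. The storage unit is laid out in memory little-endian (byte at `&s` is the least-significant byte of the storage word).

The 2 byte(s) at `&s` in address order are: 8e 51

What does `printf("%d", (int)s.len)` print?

[0]=0x8e [1]=0x51 (little-endian) → word 0x518e
chan [0+:7] = (word>>0) & 0x7f = 14
tag [7+:1] = (word>>7) & 0x1 = 1
rsvd [8+:1] = (word>>8) & 0x1 = 1
len [9+:7] = (word>>9) & 0x7f = 40  ←
len signed 7b, MSB=0: value = 40

40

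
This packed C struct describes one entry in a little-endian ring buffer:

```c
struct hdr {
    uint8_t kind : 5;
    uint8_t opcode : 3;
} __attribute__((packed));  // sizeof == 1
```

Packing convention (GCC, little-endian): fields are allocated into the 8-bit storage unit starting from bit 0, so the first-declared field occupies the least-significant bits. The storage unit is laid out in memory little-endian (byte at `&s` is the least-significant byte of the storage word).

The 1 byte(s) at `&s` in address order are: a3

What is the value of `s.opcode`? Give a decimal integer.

[0]=0xa3 (little-endian) → word 0xa3
kind [0+:5] = (word>>0) & 0x1f = 3
opcode [5+:3] = (word>>5) & 0x7 = 5  ←

5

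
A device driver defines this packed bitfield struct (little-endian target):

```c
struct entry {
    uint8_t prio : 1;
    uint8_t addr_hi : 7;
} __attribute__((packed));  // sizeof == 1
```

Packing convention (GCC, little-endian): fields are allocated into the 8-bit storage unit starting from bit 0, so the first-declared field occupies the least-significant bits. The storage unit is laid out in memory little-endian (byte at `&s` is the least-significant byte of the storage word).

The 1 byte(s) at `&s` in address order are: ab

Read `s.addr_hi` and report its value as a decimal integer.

85

[0]=0xab (little-endian) → word 0xab
prio:1 @ bit 0 → (0xab>>0)&0x1 = 0x1
addr_hi:7 @ bit 1 → (0xab>>1)&0x7f = 0x55  ←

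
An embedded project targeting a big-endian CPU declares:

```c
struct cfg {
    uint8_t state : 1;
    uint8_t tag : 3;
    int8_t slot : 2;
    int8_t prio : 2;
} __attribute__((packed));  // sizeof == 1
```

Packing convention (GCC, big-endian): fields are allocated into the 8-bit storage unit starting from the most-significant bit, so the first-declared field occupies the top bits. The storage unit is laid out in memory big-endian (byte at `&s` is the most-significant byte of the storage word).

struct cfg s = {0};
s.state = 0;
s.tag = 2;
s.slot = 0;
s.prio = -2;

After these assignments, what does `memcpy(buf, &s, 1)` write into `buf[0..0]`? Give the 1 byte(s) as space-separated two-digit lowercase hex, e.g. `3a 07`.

state (1b) val=0 bits=0x0 at bit 7: 0x00
tag (3b) val=2 bits=0x2 at bit 4: 0x20
slot (2b) val=0 bits=0x0 at bit 2: 0x20
prio (2b) val=-2 bits=0x2 at bit 0: 0x22
word = 0x22 → big-endian bytes:
  [0]=0x22

22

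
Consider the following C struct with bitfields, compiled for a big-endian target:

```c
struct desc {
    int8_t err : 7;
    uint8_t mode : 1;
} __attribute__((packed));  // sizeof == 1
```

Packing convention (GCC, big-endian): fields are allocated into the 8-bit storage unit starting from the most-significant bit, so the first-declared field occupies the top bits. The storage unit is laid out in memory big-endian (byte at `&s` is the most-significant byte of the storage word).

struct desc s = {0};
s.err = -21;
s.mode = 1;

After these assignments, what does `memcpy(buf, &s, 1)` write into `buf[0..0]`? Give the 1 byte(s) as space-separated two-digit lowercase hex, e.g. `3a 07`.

d7

err (7b) val=-21 bits=0x6b at bit 1: 0xd6
mode (1b) val=1 bits=0x1 at bit 0: 0xd7
word = 0xd7 → big-endian bytes:
  [0]=0xd7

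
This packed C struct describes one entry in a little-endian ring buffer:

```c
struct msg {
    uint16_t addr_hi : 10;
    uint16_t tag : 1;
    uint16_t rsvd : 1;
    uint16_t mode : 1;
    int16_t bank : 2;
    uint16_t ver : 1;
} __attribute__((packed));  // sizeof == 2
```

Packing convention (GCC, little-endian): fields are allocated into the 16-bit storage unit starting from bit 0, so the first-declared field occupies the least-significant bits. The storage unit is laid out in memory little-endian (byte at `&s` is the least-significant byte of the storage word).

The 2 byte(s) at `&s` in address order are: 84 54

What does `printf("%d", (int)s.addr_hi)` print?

132

[0]=0x84 [1]=0x54 (little-endian) → word 0x5484
addr_hi [0+:10] = (word>>0) & 0x3ff = 132  ←
tag [10+:1] = (word>>10) & 0x1 = 1
rsvd [11+:1] = (word>>11) & 0x1 = 0
mode [12+:1] = (word>>12) & 0x1 = 1
bank [13+:2] = (word>>13) & 0x3 = 2
ver [15+:1] = (word>>15) & 0x1 = 0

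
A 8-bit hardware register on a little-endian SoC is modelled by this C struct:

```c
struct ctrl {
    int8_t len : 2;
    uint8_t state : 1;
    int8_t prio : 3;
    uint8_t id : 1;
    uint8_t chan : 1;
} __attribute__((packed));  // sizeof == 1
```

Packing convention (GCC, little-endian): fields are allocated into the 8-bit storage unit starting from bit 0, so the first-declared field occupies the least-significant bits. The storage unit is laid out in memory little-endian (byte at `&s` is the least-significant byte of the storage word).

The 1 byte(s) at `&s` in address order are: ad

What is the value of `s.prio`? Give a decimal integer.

[0]=0xad (little-endian) → word 0xad
len [0+:2] = (word>>0) & 0x3 = 1
state [2+:1] = (word>>2) & 0x1 = 1
prio [3+:3] = (word>>3) & 0x7 = 5  ←
id [6+:1] = (word>>6) & 0x1 = 0
chan [7+:1] = (word>>7) & 0x1 = 1
prio signed 3b, MSB=1: 5 - 8 = -3

-3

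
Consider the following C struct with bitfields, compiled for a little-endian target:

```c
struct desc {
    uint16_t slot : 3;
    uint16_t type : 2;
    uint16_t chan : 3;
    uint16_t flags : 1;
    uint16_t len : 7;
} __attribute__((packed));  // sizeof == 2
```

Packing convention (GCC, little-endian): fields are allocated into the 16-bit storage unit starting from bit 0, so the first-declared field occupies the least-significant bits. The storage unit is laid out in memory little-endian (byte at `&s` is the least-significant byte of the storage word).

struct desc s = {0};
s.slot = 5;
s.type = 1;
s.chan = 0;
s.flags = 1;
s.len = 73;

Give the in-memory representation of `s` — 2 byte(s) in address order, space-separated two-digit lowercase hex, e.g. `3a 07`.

0d 93

slot (3b) val=5 bits=0x5 at bit 0: 0x0005
type (2b) val=1 bits=0x1 at bit 3: 0x000d
chan (3b) val=0 bits=0x0 at bit 5: 0x000d
flags (1b) val=1 bits=0x1 at bit 8: 0x010d
len (7b) val=73 bits=0x49 at bit 9: 0x930d
word = 0x930d → little-endian bytes:
  [0]=0x0d  [1]=0x93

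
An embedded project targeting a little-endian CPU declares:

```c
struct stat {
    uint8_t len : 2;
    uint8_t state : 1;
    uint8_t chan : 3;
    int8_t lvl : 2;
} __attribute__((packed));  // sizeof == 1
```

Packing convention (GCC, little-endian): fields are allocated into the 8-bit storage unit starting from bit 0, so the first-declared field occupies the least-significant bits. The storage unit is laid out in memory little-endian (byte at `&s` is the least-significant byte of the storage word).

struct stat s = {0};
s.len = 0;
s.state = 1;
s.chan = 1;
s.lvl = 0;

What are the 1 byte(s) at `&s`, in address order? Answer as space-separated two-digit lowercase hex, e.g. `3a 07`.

len (2b) val=0 bits=0x0 at bit 0: 0x00
state (1b) val=1 bits=0x1 at bit 2: 0x04
chan (3b) val=1 bits=0x1 at bit 3: 0x0c
lvl (2b) val=0 bits=0x0 at bit 6: 0x0c
word = 0x0c → little-endian bytes:
  [0]=0x0c

0c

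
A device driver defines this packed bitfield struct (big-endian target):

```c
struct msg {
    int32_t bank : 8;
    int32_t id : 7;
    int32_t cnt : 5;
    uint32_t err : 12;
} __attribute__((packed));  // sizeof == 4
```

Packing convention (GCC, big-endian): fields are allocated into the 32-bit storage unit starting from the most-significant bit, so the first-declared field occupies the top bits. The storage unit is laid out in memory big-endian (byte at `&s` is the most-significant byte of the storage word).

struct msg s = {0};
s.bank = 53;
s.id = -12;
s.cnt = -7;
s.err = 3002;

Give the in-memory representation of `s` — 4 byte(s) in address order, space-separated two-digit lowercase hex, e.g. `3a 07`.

bank (8b) val=53 bits=0x35 at bit 24: 0x35000000
id (7b) val=-12 bits=0x74 at bit 17: 0x35e80000
cnt (5b) val=-7 bits=0x19 at bit 12: 0x35e99000
err (12b) val=3002 bits=0xbba at bit 0: 0x35e99bba
word = 0x35e99bba → big-endian bytes:
  [0]=0x35  [1]=0xe9  [2]=0x9b  [3]=0xba

35 e9 9b ba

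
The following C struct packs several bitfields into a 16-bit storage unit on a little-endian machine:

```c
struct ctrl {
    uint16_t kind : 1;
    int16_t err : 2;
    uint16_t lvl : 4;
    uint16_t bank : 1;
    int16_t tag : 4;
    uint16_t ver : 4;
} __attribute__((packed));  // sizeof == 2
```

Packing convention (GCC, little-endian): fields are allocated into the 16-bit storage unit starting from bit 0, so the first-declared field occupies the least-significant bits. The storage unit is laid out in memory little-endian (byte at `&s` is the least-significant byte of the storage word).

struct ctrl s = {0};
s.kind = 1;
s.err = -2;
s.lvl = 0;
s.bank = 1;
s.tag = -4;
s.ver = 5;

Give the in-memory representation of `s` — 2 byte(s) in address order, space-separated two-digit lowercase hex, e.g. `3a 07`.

85 5c

kind (1b) val=1 bits=0x1 at bit 0: 0x0001
err (2b) val=-2 bits=0x2 at bit 1: 0x0005
lvl (4b) val=0 bits=0x0 at bit 3: 0x0005
bank (1b) val=1 bits=0x1 at bit 7: 0x0085
tag (4b) val=-4 bits=0xc at bit 8: 0x0c85
ver (4b) val=5 bits=0x5 at bit 12: 0x5c85
word = 0x5c85 → little-endian bytes:
  [0]=0x85  [1]=0x5c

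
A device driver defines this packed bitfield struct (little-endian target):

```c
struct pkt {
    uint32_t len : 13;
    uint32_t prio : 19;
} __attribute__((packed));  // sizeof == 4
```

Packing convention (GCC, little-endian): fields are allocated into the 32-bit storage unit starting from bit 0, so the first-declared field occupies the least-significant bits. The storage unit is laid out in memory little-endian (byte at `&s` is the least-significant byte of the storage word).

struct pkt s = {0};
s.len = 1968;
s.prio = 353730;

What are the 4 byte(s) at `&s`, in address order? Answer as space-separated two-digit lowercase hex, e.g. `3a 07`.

b0 47 b8 ac

[0+:13] len=1968 & 0x1fff = 0x7b0; word=0x000007b0
[13+:19] prio=353730 & 0x7ffff = 0x565c2; word=0xacb847b0
word = 0xacb847b0 → little-endian bytes:
  [0]=0xb0  [1]=0x47  [2]=0xb8  [3]=0xac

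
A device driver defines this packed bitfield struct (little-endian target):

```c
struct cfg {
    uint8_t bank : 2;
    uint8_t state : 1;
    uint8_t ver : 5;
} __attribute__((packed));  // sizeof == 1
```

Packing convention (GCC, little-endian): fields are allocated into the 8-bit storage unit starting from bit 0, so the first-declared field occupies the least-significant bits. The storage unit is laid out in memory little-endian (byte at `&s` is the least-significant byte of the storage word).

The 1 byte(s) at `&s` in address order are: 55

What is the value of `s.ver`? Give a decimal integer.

10

[0]=0x55 (little-endian) → word 0x55
bank [0+:2] = (word>>0) & 0x3 = 1
state [2+:1] = (word>>2) & 0x1 = 1
ver [3+:5] = (word>>3) & 0x1f = 10  ←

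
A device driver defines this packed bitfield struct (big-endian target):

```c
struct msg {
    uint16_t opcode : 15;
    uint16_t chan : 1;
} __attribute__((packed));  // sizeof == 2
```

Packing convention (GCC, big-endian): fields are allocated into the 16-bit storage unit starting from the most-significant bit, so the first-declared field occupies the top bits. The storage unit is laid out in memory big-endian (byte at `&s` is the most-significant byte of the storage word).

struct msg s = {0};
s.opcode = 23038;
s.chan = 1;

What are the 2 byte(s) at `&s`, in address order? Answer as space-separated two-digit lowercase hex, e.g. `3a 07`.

[1+:15] opcode=23038 & 0x7fff = 0x59fe; word=0xb3fc
[0+:1] chan=1 & 0x1 = 0x1; word=0xb3fd
word = 0xb3fd → big-endian bytes:
  [0]=0xb3  [1]=0xfd

b3 fd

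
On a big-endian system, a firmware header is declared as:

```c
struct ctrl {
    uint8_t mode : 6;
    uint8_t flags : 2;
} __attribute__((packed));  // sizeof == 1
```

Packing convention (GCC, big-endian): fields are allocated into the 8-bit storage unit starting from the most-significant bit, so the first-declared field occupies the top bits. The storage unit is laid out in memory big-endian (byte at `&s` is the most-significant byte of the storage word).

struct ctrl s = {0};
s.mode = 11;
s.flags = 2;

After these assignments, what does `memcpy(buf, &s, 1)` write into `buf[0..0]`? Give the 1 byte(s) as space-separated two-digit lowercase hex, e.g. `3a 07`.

2e

mode:6 = 11 → 0xb << 2 → word 0x2c
flags:2 = 2 → 0x2 << 0 → word 0x2e
word = 0x2e → big-endian bytes:
  [0]=0x2e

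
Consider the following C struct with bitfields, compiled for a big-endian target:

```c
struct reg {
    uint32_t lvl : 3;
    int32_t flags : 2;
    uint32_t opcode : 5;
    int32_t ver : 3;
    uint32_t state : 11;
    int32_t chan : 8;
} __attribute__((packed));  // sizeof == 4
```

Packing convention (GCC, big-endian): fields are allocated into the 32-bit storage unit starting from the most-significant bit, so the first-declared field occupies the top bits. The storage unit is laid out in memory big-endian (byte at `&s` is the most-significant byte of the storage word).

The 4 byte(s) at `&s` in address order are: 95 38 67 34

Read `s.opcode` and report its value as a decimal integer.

20

[0]=0x95 [1]=0x38 [2]=0x67 [3]=0x34 (big-endian) → word 0x95386734
lvl:3 @ bit 29 → (0x95386734>>29)&0x7 = 0x4
flags:2 @ bit 27 → (0x95386734>>27)&0x3 = 0x2
opcode:5 @ bit 22 → (0x95386734>>22)&0x1f = 0x14  ←
ver:3 @ bit 19 → (0x95386734>>19)&0x7 = 0x7
state:11 @ bit 8 → (0x95386734>>8)&0x7ff = 0x67
chan:8 @ bit 0 → (0x95386734>>0)&0xff = 0x34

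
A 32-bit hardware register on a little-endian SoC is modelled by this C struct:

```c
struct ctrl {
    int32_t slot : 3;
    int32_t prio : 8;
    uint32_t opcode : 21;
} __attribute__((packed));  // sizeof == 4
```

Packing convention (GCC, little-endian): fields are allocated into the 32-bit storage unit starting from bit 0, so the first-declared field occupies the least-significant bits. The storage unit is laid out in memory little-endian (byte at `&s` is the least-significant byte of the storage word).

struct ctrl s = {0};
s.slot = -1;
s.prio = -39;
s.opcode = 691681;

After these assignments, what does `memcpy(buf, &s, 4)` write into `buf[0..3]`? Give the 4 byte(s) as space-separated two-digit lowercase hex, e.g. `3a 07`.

slot (3b) val=-1 bits=0x7 at bit 0: 0x00000007
prio (8b) val=-39 bits=0xd9 at bit 3: 0x000006cf
opcode (21b) val=691681 bits=0xa8de1 at bit 11: 0x546f0ecf
word = 0x546f0ecf → little-endian bytes:
  [0]=0xcf  [1]=0x0e  [2]=0x6f  [3]=0x54

cf 0e 6f 54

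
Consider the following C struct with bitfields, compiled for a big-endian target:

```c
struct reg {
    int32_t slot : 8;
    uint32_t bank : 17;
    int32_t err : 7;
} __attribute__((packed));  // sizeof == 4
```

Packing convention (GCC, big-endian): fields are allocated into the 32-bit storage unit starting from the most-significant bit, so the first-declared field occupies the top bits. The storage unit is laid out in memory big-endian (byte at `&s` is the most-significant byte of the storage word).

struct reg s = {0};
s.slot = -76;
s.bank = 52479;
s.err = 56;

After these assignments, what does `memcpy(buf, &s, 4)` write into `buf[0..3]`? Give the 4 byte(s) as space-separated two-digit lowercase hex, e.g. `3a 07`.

[24+:8] slot=-76 & 0xff = 0xb4; word=0xb4000000
[7+:17] bank=52479 & 0x1ffff = 0xccff; word=0xb4667f80
[0+:7] err=56 & 0x7f = 0x38; word=0xb4667fb8
word = 0xb4667fb8 → big-endian bytes:
  [0]=0xb4  [1]=0x66  [2]=0x7f  [3]=0xb8

b4 66 7f b8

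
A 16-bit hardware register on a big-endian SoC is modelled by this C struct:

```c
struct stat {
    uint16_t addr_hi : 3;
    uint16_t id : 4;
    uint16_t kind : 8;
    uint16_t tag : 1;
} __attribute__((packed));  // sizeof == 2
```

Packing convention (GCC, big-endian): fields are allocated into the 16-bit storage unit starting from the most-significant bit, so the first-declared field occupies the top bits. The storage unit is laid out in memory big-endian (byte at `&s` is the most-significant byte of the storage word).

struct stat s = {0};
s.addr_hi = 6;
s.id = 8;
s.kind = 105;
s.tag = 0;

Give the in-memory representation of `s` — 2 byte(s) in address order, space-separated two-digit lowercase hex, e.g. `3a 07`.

d0 d2

[13+:3] addr_hi=6 & 0x7 = 0x6; word=0xc000
[9+:4] id=8 & 0xf = 0x8; word=0xd000
[1+:8] kind=105 & 0xff = 0x69; word=0xd0d2
[0+:1] tag=0 & 0x1 = 0x0; word=0xd0d2
word = 0xd0d2 → big-endian bytes:
  [0]=0xd0  [1]=0xd2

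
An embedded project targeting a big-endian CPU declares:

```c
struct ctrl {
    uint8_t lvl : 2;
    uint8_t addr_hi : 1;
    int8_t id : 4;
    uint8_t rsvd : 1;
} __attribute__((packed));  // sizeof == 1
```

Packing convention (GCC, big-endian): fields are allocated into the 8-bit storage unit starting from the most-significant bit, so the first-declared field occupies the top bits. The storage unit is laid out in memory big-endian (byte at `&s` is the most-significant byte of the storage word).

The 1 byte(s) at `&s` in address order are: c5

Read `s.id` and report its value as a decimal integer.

[0]=0xc5 (big-endian) → word 0xc5
lvl [6+:2] = (word>>6) & 0x3 = 3
addr_hi [5+:1] = (word>>5) & 0x1 = 0
id [1+:4] = (word>>1) & 0xf = 2  ←
rsvd [0+:1] = (word>>0) & 0x1 = 1
id signed 4b, MSB=0: value = 2

2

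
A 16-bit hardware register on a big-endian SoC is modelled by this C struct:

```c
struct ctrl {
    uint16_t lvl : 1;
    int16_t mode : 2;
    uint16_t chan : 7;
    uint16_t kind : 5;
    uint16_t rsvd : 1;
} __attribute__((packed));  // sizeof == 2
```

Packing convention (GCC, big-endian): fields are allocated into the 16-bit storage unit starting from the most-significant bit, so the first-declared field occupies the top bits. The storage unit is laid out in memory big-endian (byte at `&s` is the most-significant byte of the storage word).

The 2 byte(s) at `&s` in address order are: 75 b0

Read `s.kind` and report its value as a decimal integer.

24

[0]=0x75 [1]=0xb0 (big-endian) → word 0x75b0
lvl:1 @ bit 15 → (0x75b0>>15)&0x1 = 0x0
mode:2 @ bit 13 → (0x75b0>>13)&0x3 = 0x3
chan:7 @ bit 6 → (0x75b0>>6)&0x7f = 0x56
kind:5 @ bit 1 → (0x75b0>>1)&0x1f = 0x18  ←
rsvd:1 @ bit 0 → (0x75b0>>0)&0x1 = 0x0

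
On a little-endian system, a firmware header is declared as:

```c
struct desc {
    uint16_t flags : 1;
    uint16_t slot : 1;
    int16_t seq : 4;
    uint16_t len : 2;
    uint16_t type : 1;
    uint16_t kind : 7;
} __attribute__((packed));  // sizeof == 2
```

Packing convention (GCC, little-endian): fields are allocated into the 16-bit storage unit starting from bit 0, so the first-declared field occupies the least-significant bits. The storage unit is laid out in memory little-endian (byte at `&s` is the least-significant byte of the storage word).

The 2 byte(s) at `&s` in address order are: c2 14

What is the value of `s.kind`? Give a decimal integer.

[0]=0xc2 [1]=0x14 (little-endian) → word 0x14c2
flags:1 @ bit 0 → (0x14c2>>0)&0x1 = 0x0
slot:1 @ bit 1 → (0x14c2>>1)&0x1 = 0x1
seq:4 @ bit 2 → (0x14c2>>2)&0xf = 0x0
len:2 @ bit 6 → (0x14c2>>6)&0x3 = 0x3
type:1 @ bit 8 → (0x14c2>>8)&0x1 = 0x0
kind:7 @ bit 9 → (0x14c2>>9)&0x7f = 0xa  ←

10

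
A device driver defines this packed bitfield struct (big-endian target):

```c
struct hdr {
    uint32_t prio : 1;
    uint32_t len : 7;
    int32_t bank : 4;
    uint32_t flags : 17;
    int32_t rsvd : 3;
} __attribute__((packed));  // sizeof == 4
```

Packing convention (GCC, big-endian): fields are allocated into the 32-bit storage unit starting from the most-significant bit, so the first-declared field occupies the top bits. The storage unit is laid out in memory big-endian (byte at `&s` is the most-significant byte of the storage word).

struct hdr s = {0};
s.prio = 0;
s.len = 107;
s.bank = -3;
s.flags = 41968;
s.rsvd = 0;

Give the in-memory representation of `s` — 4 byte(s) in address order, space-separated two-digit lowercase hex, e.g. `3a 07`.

6b d5 1f 80

[31+:1] prio=0 & 0x1 = 0x0; word=0x00000000
[24+:7] len=107 & 0x7f = 0x6b; word=0x6b000000
[20+:4] bank=-3 & 0xf = 0xd; word=0x6bd00000
[3+:17] flags=41968 & 0x1ffff = 0xa3f0; word=0x6bd51f80
[0+:3] rsvd=0 & 0x7 = 0x0; word=0x6bd51f80
word = 0x6bd51f80 → big-endian bytes:
  [0]=0x6b  [1]=0xd5  [2]=0x1f  [3]=0x80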